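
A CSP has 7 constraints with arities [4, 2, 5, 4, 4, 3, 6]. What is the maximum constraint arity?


The arities are: 4, 2, 5, 4, 4, 3, 6.
Scan for the maximum value.
Maximum arity = 6.

6


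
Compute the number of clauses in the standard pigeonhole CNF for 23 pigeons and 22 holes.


The PHP encoding has two parts:
1) At-least-one-hole clauses: 23 (one per pigeon, each with 22 literals).
2) At-most-one-pigeon-per-hole clauses: 22 holes * C(23,2) = 22 * 253 = 5566.
Total clauses = 23 + 5566 = 5589.

5589


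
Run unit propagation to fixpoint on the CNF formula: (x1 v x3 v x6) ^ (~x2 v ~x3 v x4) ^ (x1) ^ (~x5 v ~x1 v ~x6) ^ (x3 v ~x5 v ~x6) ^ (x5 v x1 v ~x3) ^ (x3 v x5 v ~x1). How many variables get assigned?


Unit propagation repeatedly assigns the literal in any unit clause, then simplifies.
Assignments in order: x1 = T.
No further unit clauses remain.
Total variables assigned = 1.

1


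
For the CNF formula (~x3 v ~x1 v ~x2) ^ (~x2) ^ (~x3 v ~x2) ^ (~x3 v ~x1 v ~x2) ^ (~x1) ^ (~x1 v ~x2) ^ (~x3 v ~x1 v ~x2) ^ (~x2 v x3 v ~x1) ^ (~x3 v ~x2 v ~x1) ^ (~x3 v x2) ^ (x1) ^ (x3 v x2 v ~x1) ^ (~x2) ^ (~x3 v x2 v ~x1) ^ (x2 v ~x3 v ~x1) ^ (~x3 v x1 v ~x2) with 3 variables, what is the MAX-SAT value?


Enumerate all 8 truth assignments.
For each, count how many of the 16 clauses are satisfied.
The formula is not fully satisfiable, so the maximum is below 16.
Maximum simultaneously satisfiable clauses = 15.

15


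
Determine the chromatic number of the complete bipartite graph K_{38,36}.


K_{38,36} is bipartite by definition: the two parts are independent sets, with every edge crossing between them.
Color all vertices in one part with color 1 and all vertices in the other part with color 2.
Since the graph has at least one edge, one color does not suffice.
Chromatic number = 2.

2


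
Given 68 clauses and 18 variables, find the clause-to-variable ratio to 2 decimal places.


Clause-to-variable ratio = clauses / variables.
68 / 18 = 3.78.

3.78


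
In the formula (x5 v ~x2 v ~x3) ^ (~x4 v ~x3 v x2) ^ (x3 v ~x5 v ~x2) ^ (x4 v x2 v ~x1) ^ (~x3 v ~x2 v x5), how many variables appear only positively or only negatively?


A pure literal appears in only one polarity across all clauses.
Pure literals: x1 (negative only).
Count = 1.

1


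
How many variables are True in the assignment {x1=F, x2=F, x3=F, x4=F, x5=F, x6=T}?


The weight is the number of variables assigned True.
True variables: x6.
Weight = 1.

1


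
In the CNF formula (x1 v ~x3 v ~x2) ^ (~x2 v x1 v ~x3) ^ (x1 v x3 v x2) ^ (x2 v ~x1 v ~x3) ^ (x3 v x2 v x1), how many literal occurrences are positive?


Scan each clause for unnegated literals.
Clause 1: 1 positive; Clause 2: 1 positive; Clause 3: 3 positive; Clause 4: 1 positive; Clause 5: 3 positive.
Total positive literal occurrences = 9.

9


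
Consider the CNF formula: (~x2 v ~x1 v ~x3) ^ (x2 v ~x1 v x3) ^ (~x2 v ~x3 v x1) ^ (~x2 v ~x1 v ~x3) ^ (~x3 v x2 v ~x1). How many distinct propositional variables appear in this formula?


Identify each distinct variable in the formula.
Variables found: x1, x2, x3.
Total distinct variables = 3.

3


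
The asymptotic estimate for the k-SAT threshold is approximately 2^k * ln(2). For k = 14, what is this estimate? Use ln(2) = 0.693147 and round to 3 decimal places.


Using the asymptotic formula: threshold ~ 2^k * ln(2).
2^14 = 16384.
16384 * 0.693147 = 11356.52.

11356.52


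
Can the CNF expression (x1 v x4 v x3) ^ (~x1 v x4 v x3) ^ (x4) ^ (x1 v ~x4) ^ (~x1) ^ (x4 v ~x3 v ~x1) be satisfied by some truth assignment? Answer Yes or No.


Check all 16 possible truth assignments.
Number of satisfying assignments found: 0.
The formula is unsatisfiable.

No


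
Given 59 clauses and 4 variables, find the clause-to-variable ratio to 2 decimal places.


Clause-to-variable ratio = clauses / variables.
59 / 4 = 14.75.

14.75


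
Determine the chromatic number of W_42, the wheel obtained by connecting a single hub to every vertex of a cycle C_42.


W_42 consists of the cycle C_42 together with a hub vertex adjacent to every cycle vertex.
The cycle C_42 needs 2 colors (even cycle -> 2).
The hub is adjacent to every cycle vertex, so it must receive a new color distinct from all of them.
Chromatic number = 2 + 1 = 3.

3


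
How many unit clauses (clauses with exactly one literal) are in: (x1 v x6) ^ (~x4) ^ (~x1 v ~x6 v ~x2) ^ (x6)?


A unit clause contains exactly one literal.
Unit clauses found: (~x4), (x6).
Count = 2.

2


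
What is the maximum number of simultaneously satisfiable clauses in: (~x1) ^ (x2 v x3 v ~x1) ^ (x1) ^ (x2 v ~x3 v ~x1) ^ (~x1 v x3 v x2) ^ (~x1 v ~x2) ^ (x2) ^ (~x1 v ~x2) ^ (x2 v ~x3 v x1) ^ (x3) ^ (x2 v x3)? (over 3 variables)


Enumerate all 8 truth assignments.
For each, count how many of the 11 clauses are satisfied.
The formula is not fully satisfiable, so the maximum is below 11.
Maximum simultaneously satisfiable clauses = 10.

10


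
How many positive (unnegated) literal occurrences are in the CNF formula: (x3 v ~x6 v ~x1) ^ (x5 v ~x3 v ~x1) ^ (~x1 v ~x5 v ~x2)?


Scan each clause for unnegated literals.
Clause 1: 1 positive; Clause 2: 1 positive; Clause 3: 0 positive.
Total positive literal occurrences = 2.

2


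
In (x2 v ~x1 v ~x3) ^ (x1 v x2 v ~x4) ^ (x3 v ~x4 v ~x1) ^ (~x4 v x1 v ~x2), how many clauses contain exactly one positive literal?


A definite clause has exactly one positive literal.
Clause 1: 1 positive -> definite
Clause 2: 2 positive -> not definite
Clause 3: 1 positive -> definite
Clause 4: 1 positive -> definite
Definite clause count = 3.

3


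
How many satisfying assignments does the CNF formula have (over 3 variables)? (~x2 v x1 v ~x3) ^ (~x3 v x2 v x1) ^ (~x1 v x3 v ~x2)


Enumerate all 8 truth assignments over 3 variables.
Test each against every clause.
Satisfying assignments found: 5.

5


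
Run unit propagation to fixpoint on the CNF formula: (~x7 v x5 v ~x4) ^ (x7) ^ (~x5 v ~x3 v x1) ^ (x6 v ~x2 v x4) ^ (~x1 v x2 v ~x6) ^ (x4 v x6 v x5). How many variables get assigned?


Unit propagation repeatedly assigns the literal in any unit clause, then simplifies.
Assignments in order: x7 = T.
No further unit clauses remain.
Total variables assigned = 1.

1


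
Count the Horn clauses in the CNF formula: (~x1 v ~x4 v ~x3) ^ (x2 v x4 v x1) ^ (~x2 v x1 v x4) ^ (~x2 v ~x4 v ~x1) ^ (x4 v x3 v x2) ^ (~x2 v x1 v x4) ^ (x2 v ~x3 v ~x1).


A Horn clause has at most one positive literal.
Clause 1: 0 positive lit(s) -> Horn
Clause 2: 3 positive lit(s) -> not Horn
Clause 3: 2 positive lit(s) -> not Horn
Clause 4: 0 positive lit(s) -> Horn
Clause 5: 3 positive lit(s) -> not Horn
Clause 6: 2 positive lit(s) -> not Horn
Clause 7: 1 positive lit(s) -> Horn
Total Horn clauses = 3.

3


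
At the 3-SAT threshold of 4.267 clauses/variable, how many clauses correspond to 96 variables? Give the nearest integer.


The 3-SAT phase transition occurs at approximately 4.267 clauses per variable.
m = 4.267 * 96 = 409.632.
Rounded to nearest integer: 410.

410


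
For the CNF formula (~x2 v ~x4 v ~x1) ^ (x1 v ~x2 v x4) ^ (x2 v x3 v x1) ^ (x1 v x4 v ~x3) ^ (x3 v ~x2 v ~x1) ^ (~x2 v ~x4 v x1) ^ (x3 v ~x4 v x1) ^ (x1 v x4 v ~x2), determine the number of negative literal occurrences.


Scan each clause for negated literals.
Clause 1: 3 negative; Clause 2: 1 negative; Clause 3: 0 negative; Clause 4: 1 negative; Clause 5: 2 negative; Clause 6: 2 negative; Clause 7: 1 negative; Clause 8: 1 negative.
Total negative literal occurrences = 11.

11


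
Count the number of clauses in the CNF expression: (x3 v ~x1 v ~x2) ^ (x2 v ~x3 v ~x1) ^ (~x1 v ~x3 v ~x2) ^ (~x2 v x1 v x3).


Each group enclosed in parentheses joined by ^ is one clause.
Counting the conjuncts: 4 clauses.

4


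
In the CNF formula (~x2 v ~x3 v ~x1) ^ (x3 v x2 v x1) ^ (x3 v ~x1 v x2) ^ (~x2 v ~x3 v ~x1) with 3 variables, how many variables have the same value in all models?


Find all satisfying assignments: 5 model(s).
Check which variables have the same value in every model.
No variable is fixed across all models.
Backbone size = 0.

0


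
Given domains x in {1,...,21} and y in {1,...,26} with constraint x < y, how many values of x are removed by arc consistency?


For the constraint x < y, x needs a supporting value in y's domain.
x can be at most 25 (one less than y's maximum).
Valid x values from domain: 21 out of 21.
Pruned = 21 - 21 = 0.

0


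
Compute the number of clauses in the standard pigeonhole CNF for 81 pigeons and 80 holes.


The PHP encoding has two parts:
1) At-least-one-hole clauses: 81 (one per pigeon, each with 80 literals).
2) At-most-one-pigeon-per-hole clauses: 80 holes * C(81,2) = 80 * 3240 = 259200.
Total clauses = 81 + 259200 = 259281.

259281


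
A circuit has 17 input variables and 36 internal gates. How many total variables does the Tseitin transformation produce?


The Tseitin transformation introduces one auxiliary variable per gate.
Total variables = inputs + gates = 17 + 36 = 53.

53


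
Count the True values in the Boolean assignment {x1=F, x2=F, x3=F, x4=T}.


The weight is the number of variables assigned True.
True variables: x4.
Weight = 1.

1


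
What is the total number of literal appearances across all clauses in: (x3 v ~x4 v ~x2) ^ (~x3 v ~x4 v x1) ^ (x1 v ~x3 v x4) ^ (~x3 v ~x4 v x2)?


Clause lengths: 3, 3, 3, 3.
Sum = 3 + 3 + 3 + 3 = 12.

12


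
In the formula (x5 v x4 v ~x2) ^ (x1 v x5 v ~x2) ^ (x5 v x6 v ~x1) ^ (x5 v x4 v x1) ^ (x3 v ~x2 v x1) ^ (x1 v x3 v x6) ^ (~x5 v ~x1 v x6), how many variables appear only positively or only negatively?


A pure literal appears in only one polarity across all clauses.
Pure literals: x2 (negative only), x3 (positive only), x4 (positive only), x6 (positive only).
Count = 4.

4


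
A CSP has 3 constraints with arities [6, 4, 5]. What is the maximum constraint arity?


The arities are: 6, 4, 5.
Scan for the maximum value.
Maximum arity = 6.

6


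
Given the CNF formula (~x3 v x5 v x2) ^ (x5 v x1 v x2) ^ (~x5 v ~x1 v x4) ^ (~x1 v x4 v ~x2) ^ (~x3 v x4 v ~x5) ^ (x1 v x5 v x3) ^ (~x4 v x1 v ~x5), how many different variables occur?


Identify each distinct variable in the formula.
Variables found: x1, x2, x3, x4, x5.
Total distinct variables = 5.

5


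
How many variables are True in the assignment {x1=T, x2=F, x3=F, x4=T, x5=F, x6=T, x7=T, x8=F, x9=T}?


The weight is the number of variables assigned True.
True variables: x1, x4, x6, x7, x9.
Weight = 5.

5


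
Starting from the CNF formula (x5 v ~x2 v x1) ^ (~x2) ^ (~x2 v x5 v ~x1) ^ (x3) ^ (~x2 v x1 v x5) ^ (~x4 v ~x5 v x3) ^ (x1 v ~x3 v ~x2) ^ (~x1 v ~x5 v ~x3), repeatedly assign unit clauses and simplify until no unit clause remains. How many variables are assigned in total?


Unit propagation repeatedly assigns the literal in any unit clause, then simplifies.
Assignments in order: x2 = F, x3 = T.
No further unit clauses remain.
Total variables assigned = 2.

2


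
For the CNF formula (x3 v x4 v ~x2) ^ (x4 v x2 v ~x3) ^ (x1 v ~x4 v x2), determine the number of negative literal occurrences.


Scan each clause for negated literals.
Clause 1: 1 negative; Clause 2: 1 negative; Clause 3: 1 negative.
Total negative literal occurrences = 3.

3


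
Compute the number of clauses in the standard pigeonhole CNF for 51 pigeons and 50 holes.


The PHP encoding has two parts:
1) At-least-one-hole clauses: 51 (one per pigeon, each with 50 literals).
2) At-most-one-pigeon-per-hole clauses: 50 holes * C(51,2) = 50 * 1275 = 63750.
Total clauses = 51 + 63750 = 63801.

63801


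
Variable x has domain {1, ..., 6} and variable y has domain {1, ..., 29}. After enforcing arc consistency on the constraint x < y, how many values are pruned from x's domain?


For the constraint x < y, x needs a supporting value in y's domain.
x can be at most 28 (one less than y's maximum).
Valid x values from domain: 6 out of 6.
Pruned = 6 - 6 = 0.

0


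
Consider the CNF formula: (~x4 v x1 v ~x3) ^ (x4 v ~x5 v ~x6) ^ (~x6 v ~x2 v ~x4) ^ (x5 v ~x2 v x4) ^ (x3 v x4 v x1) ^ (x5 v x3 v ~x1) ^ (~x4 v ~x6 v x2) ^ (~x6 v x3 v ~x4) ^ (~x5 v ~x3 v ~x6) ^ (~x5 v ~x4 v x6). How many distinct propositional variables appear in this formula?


Identify each distinct variable in the formula.
Variables found: x1, x2, x3, x4, x5, x6.
Total distinct variables = 6.

6


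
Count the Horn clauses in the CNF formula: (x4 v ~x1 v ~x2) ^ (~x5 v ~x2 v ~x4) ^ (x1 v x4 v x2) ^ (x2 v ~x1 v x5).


A Horn clause has at most one positive literal.
Clause 1: 1 positive lit(s) -> Horn
Clause 2: 0 positive lit(s) -> Horn
Clause 3: 3 positive lit(s) -> not Horn
Clause 4: 2 positive lit(s) -> not Horn
Total Horn clauses = 2.

2


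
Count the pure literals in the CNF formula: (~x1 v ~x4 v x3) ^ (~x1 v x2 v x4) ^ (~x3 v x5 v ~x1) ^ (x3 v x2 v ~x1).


A pure literal appears in only one polarity across all clauses.
Pure literals: x1 (negative only), x2 (positive only), x5 (positive only).
Count = 3.

3


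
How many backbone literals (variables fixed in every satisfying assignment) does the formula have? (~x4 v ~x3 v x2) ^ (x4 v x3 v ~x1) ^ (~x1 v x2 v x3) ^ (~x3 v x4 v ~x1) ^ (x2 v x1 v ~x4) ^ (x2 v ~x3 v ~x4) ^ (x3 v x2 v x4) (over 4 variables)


Find all satisfying assignments: 7 model(s).
Check which variables have the same value in every model.
No variable is fixed across all models.
Backbone size = 0.

0


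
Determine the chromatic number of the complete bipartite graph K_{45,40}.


K_{45,40} is bipartite by definition: the two parts are independent sets, with every edge crossing between them.
Color all vertices in one part with color 1 and all vertices in the other part with color 2.
Since the graph has at least one edge, one color does not suffice.
Chromatic number = 2.

2


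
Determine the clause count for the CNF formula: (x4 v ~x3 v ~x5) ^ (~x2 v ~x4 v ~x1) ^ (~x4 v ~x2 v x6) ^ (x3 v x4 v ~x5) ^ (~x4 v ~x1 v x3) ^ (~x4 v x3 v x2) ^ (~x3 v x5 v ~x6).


Each group enclosed in parentheses joined by ^ is one clause.
Counting the conjuncts: 7 clauses.

7


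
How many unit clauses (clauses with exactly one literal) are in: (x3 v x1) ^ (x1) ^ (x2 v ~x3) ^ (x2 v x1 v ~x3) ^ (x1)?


A unit clause contains exactly one literal.
Unit clauses found: (x1), (x1).
Count = 2.

2


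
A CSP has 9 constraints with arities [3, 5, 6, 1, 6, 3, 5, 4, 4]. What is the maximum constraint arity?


The arities are: 3, 5, 6, 1, 6, 3, 5, 4, 4.
Scan for the maximum value.
Maximum arity = 6.

6


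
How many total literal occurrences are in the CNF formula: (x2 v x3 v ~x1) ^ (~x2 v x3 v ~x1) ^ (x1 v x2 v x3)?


Clause lengths: 3, 3, 3.
Sum = 3 + 3 + 3 = 9.

9


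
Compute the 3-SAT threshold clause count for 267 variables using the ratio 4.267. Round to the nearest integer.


The 3-SAT phase transition occurs at approximately 4.267 clauses per variable.
m = 4.267 * 267 = 1139.289.
Rounded to nearest integer: 1139.

1139


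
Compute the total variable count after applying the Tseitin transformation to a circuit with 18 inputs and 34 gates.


The Tseitin transformation introduces one auxiliary variable per gate.
Total variables = inputs + gates = 18 + 34 = 52.

52


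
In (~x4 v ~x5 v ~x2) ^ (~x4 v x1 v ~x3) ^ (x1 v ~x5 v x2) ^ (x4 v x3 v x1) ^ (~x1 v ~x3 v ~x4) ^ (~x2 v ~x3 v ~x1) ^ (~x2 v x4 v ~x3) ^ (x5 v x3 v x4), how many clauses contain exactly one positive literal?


A definite clause has exactly one positive literal.
Clause 1: 0 positive -> not definite
Clause 2: 1 positive -> definite
Clause 3: 2 positive -> not definite
Clause 4: 3 positive -> not definite
Clause 5: 0 positive -> not definite
Clause 6: 0 positive -> not definite
Clause 7: 1 positive -> definite
Clause 8: 3 positive -> not definite
Definite clause count = 2.

2


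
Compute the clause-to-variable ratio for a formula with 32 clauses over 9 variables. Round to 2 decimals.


Clause-to-variable ratio = clauses / variables.
32 / 9 = 3.56.

3.56


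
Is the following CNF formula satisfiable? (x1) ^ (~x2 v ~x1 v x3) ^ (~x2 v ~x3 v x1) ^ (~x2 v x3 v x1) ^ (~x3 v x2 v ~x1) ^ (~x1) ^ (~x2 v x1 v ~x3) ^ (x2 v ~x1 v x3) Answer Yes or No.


Check all 8 possible truth assignments.
Number of satisfying assignments found: 0.
The formula is unsatisfiable.

No


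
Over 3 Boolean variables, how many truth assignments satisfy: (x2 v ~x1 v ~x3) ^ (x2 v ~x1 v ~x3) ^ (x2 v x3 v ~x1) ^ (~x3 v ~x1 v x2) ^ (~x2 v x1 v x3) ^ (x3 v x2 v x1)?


Enumerate all 8 truth assignments over 3 variables.
Test each against every clause.
Satisfying assignments found: 4.

4


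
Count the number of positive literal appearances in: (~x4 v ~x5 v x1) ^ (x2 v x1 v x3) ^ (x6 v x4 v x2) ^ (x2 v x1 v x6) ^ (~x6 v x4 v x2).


Scan each clause for unnegated literals.
Clause 1: 1 positive; Clause 2: 3 positive; Clause 3: 3 positive; Clause 4: 3 positive; Clause 5: 2 positive.
Total positive literal occurrences = 12.

12


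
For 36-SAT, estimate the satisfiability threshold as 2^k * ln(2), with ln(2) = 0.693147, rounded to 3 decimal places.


Using the asymptotic formula: threshold ~ 2^k * ln(2).
2^36 = 68719476736.
68719476736 * 0.693147 = 47632699141.128.

47632699141.128


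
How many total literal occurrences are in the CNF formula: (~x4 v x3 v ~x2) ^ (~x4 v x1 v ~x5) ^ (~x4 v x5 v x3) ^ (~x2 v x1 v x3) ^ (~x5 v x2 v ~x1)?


Clause lengths: 3, 3, 3, 3, 3.
Sum = 3 + 3 + 3 + 3 + 3 = 15.

15


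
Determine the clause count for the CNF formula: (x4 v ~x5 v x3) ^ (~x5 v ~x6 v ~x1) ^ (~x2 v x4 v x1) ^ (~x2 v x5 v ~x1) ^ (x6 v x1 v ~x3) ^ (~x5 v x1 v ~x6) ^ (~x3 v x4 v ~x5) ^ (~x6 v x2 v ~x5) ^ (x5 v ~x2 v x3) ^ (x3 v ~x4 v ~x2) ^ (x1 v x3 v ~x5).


Each group enclosed in parentheses joined by ^ is one clause.
Counting the conjuncts: 11 clauses.

11


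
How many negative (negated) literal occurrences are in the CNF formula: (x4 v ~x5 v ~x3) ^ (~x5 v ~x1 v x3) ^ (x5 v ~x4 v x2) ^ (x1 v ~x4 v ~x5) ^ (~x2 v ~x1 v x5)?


Scan each clause for negated literals.
Clause 1: 2 negative; Clause 2: 2 negative; Clause 3: 1 negative; Clause 4: 2 negative; Clause 5: 2 negative.
Total negative literal occurrences = 9.

9


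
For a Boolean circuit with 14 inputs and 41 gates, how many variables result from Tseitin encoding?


The Tseitin transformation introduces one auxiliary variable per gate.
Total variables = inputs + gates = 14 + 41 = 55.

55


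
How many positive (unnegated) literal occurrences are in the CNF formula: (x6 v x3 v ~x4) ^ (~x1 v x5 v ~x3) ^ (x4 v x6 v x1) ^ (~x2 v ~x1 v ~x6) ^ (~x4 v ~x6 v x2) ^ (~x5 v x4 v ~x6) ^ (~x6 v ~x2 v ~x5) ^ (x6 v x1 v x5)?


Scan each clause for unnegated literals.
Clause 1: 2 positive; Clause 2: 1 positive; Clause 3: 3 positive; Clause 4: 0 positive; Clause 5: 1 positive; Clause 6: 1 positive; Clause 7: 0 positive; Clause 8: 3 positive.
Total positive literal occurrences = 11.

11


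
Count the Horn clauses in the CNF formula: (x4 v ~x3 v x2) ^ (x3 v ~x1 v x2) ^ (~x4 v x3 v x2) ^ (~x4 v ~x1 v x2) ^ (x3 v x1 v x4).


A Horn clause has at most one positive literal.
Clause 1: 2 positive lit(s) -> not Horn
Clause 2: 2 positive lit(s) -> not Horn
Clause 3: 2 positive lit(s) -> not Horn
Clause 4: 1 positive lit(s) -> Horn
Clause 5: 3 positive lit(s) -> not Horn
Total Horn clauses = 1.

1


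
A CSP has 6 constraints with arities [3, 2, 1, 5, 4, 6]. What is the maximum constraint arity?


The arities are: 3, 2, 1, 5, 4, 6.
Scan for the maximum value.
Maximum arity = 6.

6


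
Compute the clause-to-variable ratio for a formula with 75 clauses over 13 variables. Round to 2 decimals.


Clause-to-variable ratio = clauses / variables.
75 / 13 = 5.77.

5.77


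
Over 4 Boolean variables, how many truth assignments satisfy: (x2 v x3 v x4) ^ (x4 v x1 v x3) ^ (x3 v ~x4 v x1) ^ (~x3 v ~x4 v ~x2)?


Enumerate all 16 truth assignments over 4 variables.
Test each against every clause.
Satisfying assignments found: 9.

9


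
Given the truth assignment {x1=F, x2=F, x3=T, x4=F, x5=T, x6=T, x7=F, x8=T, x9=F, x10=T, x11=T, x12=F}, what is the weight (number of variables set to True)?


The weight is the number of variables assigned True.
True variables: x3, x5, x6, x8, x10, x11.
Weight = 6.

6


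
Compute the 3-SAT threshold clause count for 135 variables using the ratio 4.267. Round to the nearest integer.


The 3-SAT phase transition occurs at approximately 4.267 clauses per variable.
m = 4.267 * 135 = 576.045.
Rounded to nearest integer: 576.

576


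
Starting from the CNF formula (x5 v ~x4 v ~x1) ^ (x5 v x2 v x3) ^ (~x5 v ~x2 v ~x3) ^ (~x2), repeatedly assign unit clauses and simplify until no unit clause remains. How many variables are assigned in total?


Unit propagation repeatedly assigns the literal in any unit clause, then simplifies.
Assignments in order: x2 = F.
No further unit clauses remain.
Total variables assigned = 1.

1


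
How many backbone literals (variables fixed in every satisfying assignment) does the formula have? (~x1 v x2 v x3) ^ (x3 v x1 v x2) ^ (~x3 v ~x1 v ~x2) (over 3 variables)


Find all satisfying assignments: 5 model(s).
Check which variables have the same value in every model.
No variable is fixed across all models.
Backbone size = 0.

0


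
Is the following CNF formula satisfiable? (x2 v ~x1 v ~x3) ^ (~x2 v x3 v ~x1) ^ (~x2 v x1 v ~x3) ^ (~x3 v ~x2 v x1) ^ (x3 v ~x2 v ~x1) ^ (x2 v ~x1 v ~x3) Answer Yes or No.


Check all 8 possible truth assignments.
Number of satisfying assignments found: 5.
The formula is satisfiable.

Yes


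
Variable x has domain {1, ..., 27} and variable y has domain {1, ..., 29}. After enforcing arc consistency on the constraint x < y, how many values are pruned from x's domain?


For the constraint x < y, x needs a supporting value in y's domain.
x can be at most 28 (one less than y's maximum).
Valid x values from domain: 27 out of 27.
Pruned = 27 - 27 = 0.

0


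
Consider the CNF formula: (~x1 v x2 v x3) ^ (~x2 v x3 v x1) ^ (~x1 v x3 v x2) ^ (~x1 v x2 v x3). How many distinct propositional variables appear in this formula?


Identify each distinct variable in the formula.
Variables found: x1, x2, x3.
Total distinct variables = 3.

3


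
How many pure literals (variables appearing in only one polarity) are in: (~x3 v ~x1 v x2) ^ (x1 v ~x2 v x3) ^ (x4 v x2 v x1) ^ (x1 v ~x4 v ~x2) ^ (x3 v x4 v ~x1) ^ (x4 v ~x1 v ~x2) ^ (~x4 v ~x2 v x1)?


A pure literal appears in only one polarity across all clauses.
No pure literals found.
Count = 0.

0


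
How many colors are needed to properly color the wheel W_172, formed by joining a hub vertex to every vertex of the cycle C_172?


W_172 consists of the cycle C_172 together with a hub vertex adjacent to every cycle vertex.
The cycle C_172 needs 2 colors (even cycle -> 2).
The hub is adjacent to every cycle vertex, so it must receive a new color distinct from all of them.
Chromatic number = 2 + 1 = 3.

3


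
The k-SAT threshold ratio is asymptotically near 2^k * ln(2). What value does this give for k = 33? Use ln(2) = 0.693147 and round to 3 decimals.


Using the asymptotic formula: threshold ~ 2^k * ln(2).
2^33 = 8589934592.
8589934592 * 0.693147 = 5954087392.641.

5954087392.641


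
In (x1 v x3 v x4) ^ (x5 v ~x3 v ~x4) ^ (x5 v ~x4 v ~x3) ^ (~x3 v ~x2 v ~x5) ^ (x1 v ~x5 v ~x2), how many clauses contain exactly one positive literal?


A definite clause has exactly one positive literal.
Clause 1: 3 positive -> not definite
Clause 2: 1 positive -> definite
Clause 3: 1 positive -> definite
Clause 4: 0 positive -> not definite
Clause 5: 1 positive -> definite
Definite clause count = 3.

3


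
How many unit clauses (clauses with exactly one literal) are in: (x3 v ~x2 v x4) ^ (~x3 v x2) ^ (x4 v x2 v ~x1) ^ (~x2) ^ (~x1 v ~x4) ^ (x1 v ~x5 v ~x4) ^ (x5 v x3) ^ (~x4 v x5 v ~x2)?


A unit clause contains exactly one literal.
Unit clauses found: (~x2).
Count = 1.

1


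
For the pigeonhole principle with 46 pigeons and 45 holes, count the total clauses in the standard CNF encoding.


The PHP encoding has two parts:
1) At-least-one-hole clauses: 46 (one per pigeon, each with 45 literals).
2) At-most-one-pigeon-per-hole clauses: 45 holes * C(46,2) = 45 * 1035 = 46575.
Total clauses = 46 + 46575 = 46621.

46621


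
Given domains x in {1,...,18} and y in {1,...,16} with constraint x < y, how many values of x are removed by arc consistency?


For the constraint x < y, x needs a supporting value in y's domain.
x can be at most 15 (one less than y's maximum).
Valid x values from domain: 15 out of 18.
Pruned = 18 - 15 = 3.

3


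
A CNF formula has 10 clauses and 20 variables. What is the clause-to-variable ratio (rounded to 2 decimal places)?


Clause-to-variable ratio = clauses / variables.
10 / 20 = 0.5.

0.5


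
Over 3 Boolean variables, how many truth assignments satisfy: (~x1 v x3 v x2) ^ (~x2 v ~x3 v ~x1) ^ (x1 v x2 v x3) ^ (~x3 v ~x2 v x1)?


Enumerate all 8 truth assignments over 3 variables.
Test each against every clause.
Satisfying assignments found: 4.

4


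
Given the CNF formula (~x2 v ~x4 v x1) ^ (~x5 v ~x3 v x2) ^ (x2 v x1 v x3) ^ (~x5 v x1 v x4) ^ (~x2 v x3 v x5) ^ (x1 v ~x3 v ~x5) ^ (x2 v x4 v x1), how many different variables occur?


Identify each distinct variable in the formula.
Variables found: x1, x2, x3, x4, x5.
Total distinct variables = 5.

5


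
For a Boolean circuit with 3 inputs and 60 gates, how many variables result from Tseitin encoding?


The Tseitin transformation introduces one auxiliary variable per gate.
Total variables = inputs + gates = 3 + 60 = 63.

63


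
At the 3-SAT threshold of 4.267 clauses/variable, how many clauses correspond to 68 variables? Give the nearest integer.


The 3-SAT phase transition occurs at approximately 4.267 clauses per variable.
m = 4.267 * 68 = 290.156.
Rounded to nearest integer: 290.

290


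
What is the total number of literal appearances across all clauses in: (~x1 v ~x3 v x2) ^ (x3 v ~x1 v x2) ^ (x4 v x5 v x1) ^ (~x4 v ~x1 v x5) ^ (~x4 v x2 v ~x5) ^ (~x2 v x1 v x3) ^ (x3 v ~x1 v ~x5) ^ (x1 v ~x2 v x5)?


Clause lengths: 3, 3, 3, 3, 3, 3, 3, 3.
Sum = 3 + 3 + 3 + 3 + 3 + 3 + 3 + 3 = 24.

24


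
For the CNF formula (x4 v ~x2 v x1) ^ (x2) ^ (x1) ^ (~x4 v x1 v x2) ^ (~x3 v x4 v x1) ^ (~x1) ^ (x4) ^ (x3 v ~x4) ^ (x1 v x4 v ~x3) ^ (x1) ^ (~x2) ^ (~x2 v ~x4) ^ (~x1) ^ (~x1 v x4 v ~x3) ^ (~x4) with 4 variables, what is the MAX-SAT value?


Enumerate all 16 truth assignments.
For each, count how many of the 15 clauses are satisfied.
The formula is not fully satisfiable, so the maximum is below 15.
Maximum simultaneously satisfiable clauses = 11.

11


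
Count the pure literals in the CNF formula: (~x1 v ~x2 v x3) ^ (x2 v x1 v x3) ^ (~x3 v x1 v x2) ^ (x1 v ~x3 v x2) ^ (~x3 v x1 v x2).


A pure literal appears in only one polarity across all clauses.
No pure literals found.
Count = 0.

0


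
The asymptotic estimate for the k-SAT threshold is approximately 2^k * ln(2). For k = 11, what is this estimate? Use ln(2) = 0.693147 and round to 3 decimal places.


Using the asymptotic formula: threshold ~ 2^k * ln(2).
2^11 = 2048.
2048 * 0.693147 = 1419.565.

1419.565


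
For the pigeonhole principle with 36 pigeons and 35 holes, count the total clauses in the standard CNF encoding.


The PHP encoding has two parts:
1) At-least-one-hole clauses: 36 (one per pigeon, each with 35 literals).
2) At-most-one-pigeon-per-hole clauses: 35 holes * C(36,2) = 35 * 630 = 22050.
Total clauses = 36 + 22050 = 22086.

22086


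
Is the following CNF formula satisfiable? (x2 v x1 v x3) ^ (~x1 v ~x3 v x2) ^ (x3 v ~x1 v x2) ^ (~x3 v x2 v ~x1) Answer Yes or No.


Check all 8 possible truth assignments.
Number of satisfying assignments found: 5.
The formula is satisfiable.

Yes


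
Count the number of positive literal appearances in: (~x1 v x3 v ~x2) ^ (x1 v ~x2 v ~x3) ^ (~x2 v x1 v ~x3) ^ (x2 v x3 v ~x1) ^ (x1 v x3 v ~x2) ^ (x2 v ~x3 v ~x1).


Scan each clause for unnegated literals.
Clause 1: 1 positive; Clause 2: 1 positive; Clause 3: 1 positive; Clause 4: 2 positive; Clause 5: 2 positive; Clause 6: 1 positive.
Total positive literal occurrences = 8.

8


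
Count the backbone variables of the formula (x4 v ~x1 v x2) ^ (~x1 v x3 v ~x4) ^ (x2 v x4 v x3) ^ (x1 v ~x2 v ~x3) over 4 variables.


Find all satisfying assignments: 9 model(s).
Check which variables have the same value in every model.
No variable is fixed across all models.
Backbone size = 0.

0


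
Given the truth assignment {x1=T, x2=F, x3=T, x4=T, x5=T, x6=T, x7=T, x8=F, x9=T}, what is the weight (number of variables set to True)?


The weight is the number of variables assigned True.
True variables: x1, x3, x4, x5, x6, x7, x9.
Weight = 7.

7


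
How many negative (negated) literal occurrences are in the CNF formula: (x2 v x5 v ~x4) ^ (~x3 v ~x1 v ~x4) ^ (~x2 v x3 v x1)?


Scan each clause for negated literals.
Clause 1: 1 negative; Clause 2: 3 negative; Clause 3: 1 negative.
Total negative literal occurrences = 5.

5


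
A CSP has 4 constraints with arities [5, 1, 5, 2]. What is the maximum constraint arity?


The arities are: 5, 1, 5, 2.
Scan for the maximum value.
Maximum arity = 5.

5


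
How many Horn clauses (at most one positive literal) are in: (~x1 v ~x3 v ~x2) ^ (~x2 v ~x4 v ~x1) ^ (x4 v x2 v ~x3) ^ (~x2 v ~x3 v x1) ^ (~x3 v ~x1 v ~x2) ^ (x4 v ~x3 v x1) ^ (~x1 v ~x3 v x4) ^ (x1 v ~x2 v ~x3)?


A Horn clause has at most one positive literal.
Clause 1: 0 positive lit(s) -> Horn
Clause 2: 0 positive lit(s) -> Horn
Clause 3: 2 positive lit(s) -> not Horn
Clause 4: 1 positive lit(s) -> Horn
Clause 5: 0 positive lit(s) -> Horn
Clause 6: 2 positive lit(s) -> not Horn
Clause 7: 1 positive lit(s) -> Horn
Clause 8: 1 positive lit(s) -> Horn
Total Horn clauses = 6.

6


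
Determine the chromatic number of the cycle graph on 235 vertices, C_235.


An odd cycle cannot be 2-colored: alternating two colors around the cycle returns to the start with a conflict.
Since 235 is odd, three colors are required (and three suffice).
Chromatic number = 3.

3


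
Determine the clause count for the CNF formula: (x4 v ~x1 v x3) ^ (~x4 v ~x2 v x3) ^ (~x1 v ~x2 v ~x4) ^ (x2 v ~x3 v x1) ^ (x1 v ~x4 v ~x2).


Each group enclosed in parentheses joined by ^ is one clause.
Counting the conjuncts: 5 clauses.

5


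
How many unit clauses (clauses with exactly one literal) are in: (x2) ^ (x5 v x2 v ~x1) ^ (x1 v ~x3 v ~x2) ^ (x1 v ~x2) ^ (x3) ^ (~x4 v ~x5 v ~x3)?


A unit clause contains exactly one literal.
Unit clauses found: (x2), (x3).
Count = 2.

2


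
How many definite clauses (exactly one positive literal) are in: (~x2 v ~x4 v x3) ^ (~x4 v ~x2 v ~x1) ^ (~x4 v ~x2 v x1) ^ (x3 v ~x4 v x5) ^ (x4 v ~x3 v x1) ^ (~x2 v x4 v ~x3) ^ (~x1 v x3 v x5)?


A definite clause has exactly one positive literal.
Clause 1: 1 positive -> definite
Clause 2: 0 positive -> not definite
Clause 3: 1 positive -> definite
Clause 4: 2 positive -> not definite
Clause 5: 2 positive -> not definite
Clause 6: 1 positive -> definite
Clause 7: 2 positive -> not definite
Definite clause count = 3.

3


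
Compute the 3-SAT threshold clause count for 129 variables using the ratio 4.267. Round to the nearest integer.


The 3-SAT phase transition occurs at approximately 4.267 clauses per variable.
m = 4.267 * 129 = 550.443.
Rounded to nearest integer: 550.

550


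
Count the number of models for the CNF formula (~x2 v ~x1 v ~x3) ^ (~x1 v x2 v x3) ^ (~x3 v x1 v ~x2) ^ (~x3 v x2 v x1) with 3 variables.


Enumerate all 8 truth assignments over 3 variables.
Test each against every clause.
Satisfying assignments found: 4.

4


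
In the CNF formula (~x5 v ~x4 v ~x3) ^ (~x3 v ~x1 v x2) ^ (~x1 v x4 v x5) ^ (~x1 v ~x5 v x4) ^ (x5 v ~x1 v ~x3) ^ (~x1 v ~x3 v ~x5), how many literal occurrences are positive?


Scan each clause for unnegated literals.
Clause 1: 0 positive; Clause 2: 1 positive; Clause 3: 2 positive; Clause 4: 1 positive; Clause 5: 1 positive; Clause 6: 0 positive.
Total positive literal occurrences = 5.

5


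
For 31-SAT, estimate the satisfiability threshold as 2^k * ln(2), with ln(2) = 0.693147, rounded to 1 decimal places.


Using the asymptotic formula: threshold ~ 2^k * ln(2).
2^31 = 2147483648.
2147483648 * 0.693147 = 1488521848.2.

1488521848.2


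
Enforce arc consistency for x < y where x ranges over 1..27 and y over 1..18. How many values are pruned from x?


For the constraint x < y, x needs a supporting value in y's domain.
x can be at most 17 (one less than y's maximum).
Valid x values from domain: 17 out of 27.
Pruned = 27 - 17 = 10.

10


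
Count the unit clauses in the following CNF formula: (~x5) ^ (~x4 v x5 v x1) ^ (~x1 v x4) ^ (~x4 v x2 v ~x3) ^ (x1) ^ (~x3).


A unit clause contains exactly one literal.
Unit clauses found: (~x5), (x1), (~x3).
Count = 3.

3


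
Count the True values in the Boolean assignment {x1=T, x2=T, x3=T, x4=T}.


The weight is the number of variables assigned True.
True variables: x1, x2, x3, x4.
Weight = 4.

4


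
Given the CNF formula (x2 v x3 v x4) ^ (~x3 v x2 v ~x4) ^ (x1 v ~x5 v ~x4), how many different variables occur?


Identify each distinct variable in the formula.
Variables found: x1, x2, x3, x4, x5.
Total distinct variables = 5.

5


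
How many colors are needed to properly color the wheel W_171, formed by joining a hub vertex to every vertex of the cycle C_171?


W_171 consists of the cycle C_171 together with a hub vertex adjacent to every cycle vertex.
The cycle C_171 needs 3 colors (odd cycle -> 3).
The hub is adjacent to every cycle vertex, so it must receive a new color distinct from all of them.
Chromatic number = 3 + 1 = 4.

4


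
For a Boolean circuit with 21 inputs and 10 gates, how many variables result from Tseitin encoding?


The Tseitin transformation introduces one auxiliary variable per gate.
Total variables = inputs + gates = 21 + 10 = 31.

31


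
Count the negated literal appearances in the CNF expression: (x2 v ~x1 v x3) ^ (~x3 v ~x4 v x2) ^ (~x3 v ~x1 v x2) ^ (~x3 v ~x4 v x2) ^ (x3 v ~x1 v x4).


Scan each clause for negated literals.
Clause 1: 1 negative; Clause 2: 2 negative; Clause 3: 2 negative; Clause 4: 2 negative; Clause 5: 1 negative.
Total negative literal occurrences = 8.

8


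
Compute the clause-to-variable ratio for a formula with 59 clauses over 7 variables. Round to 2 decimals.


Clause-to-variable ratio = clauses / variables.
59 / 7 = 8.43.

8.43


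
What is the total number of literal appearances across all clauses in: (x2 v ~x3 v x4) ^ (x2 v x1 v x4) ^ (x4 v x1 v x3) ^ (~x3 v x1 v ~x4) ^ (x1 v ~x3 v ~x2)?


Clause lengths: 3, 3, 3, 3, 3.
Sum = 3 + 3 + 3 + 3 + 3 = 15.

15


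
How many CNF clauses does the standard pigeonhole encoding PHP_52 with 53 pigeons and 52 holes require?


The PHP encoding has two parts:
1) At-least-one-hole clauses: 53 (one per pigeon, each with 52 literals).
2) At-most-one-pigeon-per-hole clauses: 52 holes * C(53,2) = 52 * 1378 = 71656.
Total clauses = 53 + 71656 = 71709.

71709


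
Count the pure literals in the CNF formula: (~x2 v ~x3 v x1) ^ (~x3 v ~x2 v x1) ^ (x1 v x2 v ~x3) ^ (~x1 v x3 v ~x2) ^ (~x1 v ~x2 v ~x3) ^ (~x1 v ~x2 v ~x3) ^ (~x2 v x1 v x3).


A pure literal appears in only one polarity across all clauses.
No pure literals found.
Count = 0.

0


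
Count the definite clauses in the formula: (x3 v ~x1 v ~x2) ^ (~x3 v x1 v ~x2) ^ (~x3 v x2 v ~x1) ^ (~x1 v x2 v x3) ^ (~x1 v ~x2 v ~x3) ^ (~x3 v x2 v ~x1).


A definite clause has exactly one positive literal.
Clause 1: 1 positive -> definite
Clause 2: 1 positive -> definite
Clause 3: 1 positive -> definite
Clause 4: 2 positive -> not definite
Clause 5: 0 positive -> not definite
Clause 6: 1 positive -> definite
Definite clause count = 4.

4


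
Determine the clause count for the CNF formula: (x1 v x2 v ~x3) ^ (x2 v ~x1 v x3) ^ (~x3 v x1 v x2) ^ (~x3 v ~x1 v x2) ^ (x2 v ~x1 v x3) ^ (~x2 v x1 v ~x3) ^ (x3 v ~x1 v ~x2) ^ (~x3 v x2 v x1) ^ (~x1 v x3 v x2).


Each group enclosed in parentheses joined by ^ is one clause.
Counting the conjuncts: 9 clauses.

9


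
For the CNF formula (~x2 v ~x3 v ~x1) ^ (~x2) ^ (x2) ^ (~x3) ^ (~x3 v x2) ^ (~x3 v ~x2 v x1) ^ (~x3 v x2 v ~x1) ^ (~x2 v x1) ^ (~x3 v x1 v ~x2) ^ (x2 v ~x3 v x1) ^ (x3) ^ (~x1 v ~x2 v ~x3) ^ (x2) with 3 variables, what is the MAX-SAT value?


Enumerate all 8 truth assignments.
For each, count how many of the 13 clauses are satisfied.
The formula is not fully satisfiable, so the maximum is below 13.
Maximum simultaneously satisfiable clauses = 11.

11


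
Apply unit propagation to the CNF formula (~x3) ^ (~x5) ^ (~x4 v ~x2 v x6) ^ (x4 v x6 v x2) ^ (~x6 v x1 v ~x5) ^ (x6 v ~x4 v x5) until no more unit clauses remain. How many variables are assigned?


Unit propagation repeatedly assigns the literal in any unit clause, then simplifies.
Assignments in order: x3 = F, x5 = F.
No further unit clauses remain.
Total variables assigned = 2.

2


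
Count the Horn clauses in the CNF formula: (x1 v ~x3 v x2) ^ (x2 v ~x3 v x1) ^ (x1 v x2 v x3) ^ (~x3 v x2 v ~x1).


A Horn clause has at most one positive literal.
Clause 1: 2 positive lit(s) -> not Horn
Clause 2: 2 positive lit(s) -> not Horn
Clause 3: 3 positive lit(s) -> not Horn
Clause 4: 1 positive lit(s) -> Horn
Total Horn clauses = 1.

1


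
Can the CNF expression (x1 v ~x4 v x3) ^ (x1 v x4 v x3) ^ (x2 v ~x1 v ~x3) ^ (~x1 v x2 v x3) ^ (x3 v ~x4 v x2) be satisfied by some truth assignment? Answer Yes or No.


Check all 16 possible truth assignments.
Number of satisfying assignments found: 8.
The formula is satisfiable.

Yes


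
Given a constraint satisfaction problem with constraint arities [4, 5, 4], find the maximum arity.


The arities are: 4, 5, 4.
Scan for the maximum value.
Maximum arity = 5.

5


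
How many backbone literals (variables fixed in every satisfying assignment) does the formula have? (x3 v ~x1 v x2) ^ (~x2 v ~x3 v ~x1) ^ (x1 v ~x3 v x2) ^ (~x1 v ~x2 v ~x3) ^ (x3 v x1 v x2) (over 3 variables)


Find all satisfying assignments: 4 model(s).
Check which variables have the same value in every model.
No variable is fixed across all models.
Backbone size = 0.

0


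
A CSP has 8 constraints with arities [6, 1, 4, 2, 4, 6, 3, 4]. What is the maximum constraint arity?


The arities are: 6, 1, 4, 2, 4, 6, 3, 4.
Scan for the maximum value.
Maximum arity = 6.

6


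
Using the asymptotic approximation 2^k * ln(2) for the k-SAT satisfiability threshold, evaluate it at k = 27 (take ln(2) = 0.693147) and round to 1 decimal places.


Using the asymptotic formula: threshold ~ 2^k * ln(2).
2^27 = 134217728.
134217728 * 0.693147 = 93032615.5.

93032615.5


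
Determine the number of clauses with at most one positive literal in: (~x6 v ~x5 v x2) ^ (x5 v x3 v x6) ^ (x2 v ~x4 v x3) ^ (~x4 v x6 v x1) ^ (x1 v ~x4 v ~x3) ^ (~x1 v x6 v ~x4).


A Horn clause has at most one positive literal.
Clause 1: 1 positive lit(s) -> Horn
Clause 2: 3 positive lit(s) -> not Horn
Clause 3: 2 positive lit(s) -> not Horn
Clause 4: 2 positive lit(s) -> not Horn
Clause 5: 1 positive lit(s) -> Horn
Clause 6: 1 positive lit(s) -> Horn
Total Horn clauses = 3.

3


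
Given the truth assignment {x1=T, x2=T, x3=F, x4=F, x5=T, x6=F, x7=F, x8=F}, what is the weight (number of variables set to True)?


The weight is the number of variables assigned True.
True variables: x1, x2, x5.
Weight = 3.

3


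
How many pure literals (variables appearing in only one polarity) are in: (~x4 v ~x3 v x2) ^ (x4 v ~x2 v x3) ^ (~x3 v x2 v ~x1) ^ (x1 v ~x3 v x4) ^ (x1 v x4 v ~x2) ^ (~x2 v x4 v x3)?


A pure literal appears in only one polarity across all clauses.
No pure literals found.
Count = 0.

0


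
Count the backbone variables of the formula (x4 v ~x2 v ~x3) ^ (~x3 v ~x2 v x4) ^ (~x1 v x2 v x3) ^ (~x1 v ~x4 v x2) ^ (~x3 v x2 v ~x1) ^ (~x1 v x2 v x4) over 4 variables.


Find all satisfying assignments: 10 model(s).
Check which variables have the same value in every model.
No variable is fixed across all models.
Backbone size = 0.

0
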